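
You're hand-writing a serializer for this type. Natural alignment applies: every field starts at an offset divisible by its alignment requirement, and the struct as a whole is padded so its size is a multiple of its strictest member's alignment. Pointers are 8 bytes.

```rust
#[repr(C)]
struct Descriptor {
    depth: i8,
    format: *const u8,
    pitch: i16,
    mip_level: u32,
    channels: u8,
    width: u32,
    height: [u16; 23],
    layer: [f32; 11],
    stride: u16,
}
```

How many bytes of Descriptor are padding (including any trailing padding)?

@0: depth [1B, align 1] → 1
+7 pad (align 8)
@8: format [8B, align 8] → 16
@16: pitch [2B, align 2] → 18
+2 pad (align 4)
@20: mip_level [4B, align 4] → 24
@24: channels [1B, align 1] → 25
+3 pad (align 4)
@28: width [4B, align 4] → 32
@32: height [46B, align 2] → 78
+2 pad (align 4)
@80: layer [44B, align 4] → 124
@124: stride [2B, align 2] → 126
+2 tail pad (align 8)
size 128, align 8
data bytes 112, size 128 → padding 16

16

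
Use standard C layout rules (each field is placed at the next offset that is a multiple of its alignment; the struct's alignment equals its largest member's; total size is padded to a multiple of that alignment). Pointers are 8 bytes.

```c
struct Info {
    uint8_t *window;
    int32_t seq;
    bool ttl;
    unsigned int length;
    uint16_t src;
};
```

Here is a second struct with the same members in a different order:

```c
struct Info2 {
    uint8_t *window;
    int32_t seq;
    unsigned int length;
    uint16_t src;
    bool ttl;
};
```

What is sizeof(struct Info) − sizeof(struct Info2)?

window at 0 (size 8, align 8) → ends 8
seq at 8 (size 4, align 4) → ends 12
ttl at 12 (size 1, align 1) → ends 13
pad 3 to align 4 for length
length at 16 (size 4, align 4) → ends 20
src at 20 (size 2, align 2) → ends 22
tail pad 2 to reach multiple of 8
total 24 bytes, alignment 8
— Info2 —
window at 0 (size 8, align 8) → ends 8
seq at 8 (size 4, align 4) → ends 12
length at 12 (size 4, align 4) → ends 16
src at 16 (size 2, align 2) → ends 18
ttl at 18 (size 1, align 1) → ends 19
tail pad 5 to reach multiple of 8
total 24 bytes, alignment 8
24 − 24 = 0

0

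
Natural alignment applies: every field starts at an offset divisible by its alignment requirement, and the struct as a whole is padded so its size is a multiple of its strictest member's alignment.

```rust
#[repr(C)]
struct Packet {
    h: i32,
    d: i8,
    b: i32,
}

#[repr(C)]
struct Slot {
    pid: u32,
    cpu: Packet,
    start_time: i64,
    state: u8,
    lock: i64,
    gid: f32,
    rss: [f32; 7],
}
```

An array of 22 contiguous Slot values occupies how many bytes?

1584

Packet: h at 0 (size 4, align 4) → ends 4; d at 4 (size 1, align 1) → ends 5; pad 3 to align 4 for b; b at 8 (size 4, align 4) → ends 12; total 12 bytes, alignment 4
pid at 0 (size 4, align 4) → ends 4
cpu at 4 (size 12, align 4) → ends 16
start_time at 16 (size 8, align 8) → ends 24
state at 24 (size 1, align 1) → ends 25
pad 7 to align 8 for lock
lock at 32 (size 8, align 8) → ends 40
gid at 40 (size 4, align 4) → ends 44
rss at 44 (size 28, align 4) → ends 72
total 72 bytes, alignment 8
array of 22: 22 × 72 = 1584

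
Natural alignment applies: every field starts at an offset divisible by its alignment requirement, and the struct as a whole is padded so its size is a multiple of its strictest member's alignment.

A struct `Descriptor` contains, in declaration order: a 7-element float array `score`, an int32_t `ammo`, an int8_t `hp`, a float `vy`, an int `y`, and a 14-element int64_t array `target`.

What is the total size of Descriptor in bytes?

160

score at 0 (size 28, align 4) → ends 28
ammo at 28 (size 4, align 4) → ends 32
hp at 32 (size 1, align 1) → ends 33
pad 3 to align 4 for vy
vy at 36 (size 4, align 4) → ends 40
y at 40 (size 4, align 4) → ends 44
pad 4 to align 8 for target
target at 48 (size 112, align 8) → ends 160
total 160 bytes, alignment 8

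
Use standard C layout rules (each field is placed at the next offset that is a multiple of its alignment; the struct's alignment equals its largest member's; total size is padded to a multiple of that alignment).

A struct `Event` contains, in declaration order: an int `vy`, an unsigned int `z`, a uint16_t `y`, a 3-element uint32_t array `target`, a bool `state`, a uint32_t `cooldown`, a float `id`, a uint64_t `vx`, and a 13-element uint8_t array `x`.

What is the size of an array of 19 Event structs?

1216

0..4  vy  (4B, 4-aligned)
4..8  z  (4B, 4-aligned)
8..10  y  (2B, 2-aligned)
10..12  -- padding (2B)
12..24  target  (12B, 4-aligned)
24..25  state  (1B, 1-aligned)
25..28  -- padding (3B)
28..32  cooldown  (4B, 4-aligned)
32..36  id  (4B, 4-aligned)
36..40  -- padding (4B)
40..48  vx  (8B, 8-aligned)
48..61  x  (13B, 1-aligned)
61..64  -- tail padding (3B)
sizeof = 64, alignof = 8
array of 19: 19 × 64 = 1216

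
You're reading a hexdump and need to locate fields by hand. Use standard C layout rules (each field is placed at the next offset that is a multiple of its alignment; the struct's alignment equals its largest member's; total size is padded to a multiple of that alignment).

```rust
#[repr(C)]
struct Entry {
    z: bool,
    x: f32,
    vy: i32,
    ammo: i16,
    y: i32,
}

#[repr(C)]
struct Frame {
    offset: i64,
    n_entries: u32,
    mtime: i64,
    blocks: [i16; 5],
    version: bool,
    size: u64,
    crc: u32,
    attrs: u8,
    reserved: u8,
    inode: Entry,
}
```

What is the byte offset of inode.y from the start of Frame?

72

Entry: 0..1  z  (1B, 1-aligned); 1..4  -- padding (3B); 4..8  x  (4B, 4-aligned); 8..12  vy  (4B, 4-aligned); 12..14  ammo  (2B, 2-aligned); 14..16  -- padding (2B); 16..20  y  (4B, 4-aligned); sizeof = 20, alignof = 4
0..8  offset  (8B, 8-aligned)
8..12  n_entries  (4B, 4-aligned)
12..16  -- padding (4B)
16..24  mtime  (8B, 8-aligned)
24..34  blocks  (10B, 2-aligned)
34..35  version  (1B, 1-aligned)
35..40  -- padding (5B)
40..48  size  (8B, 8-aligned)
48..52  crc  (4B, 4-aligned)
52..53  attrs  (1B, 1-aligned)
53..54  reserved  (1B, 1-aligned)
54..56  -- padding (2B)
56..76  inode  (20B, 4-aligned)
within Entry: y at 16
56 + 16 = 72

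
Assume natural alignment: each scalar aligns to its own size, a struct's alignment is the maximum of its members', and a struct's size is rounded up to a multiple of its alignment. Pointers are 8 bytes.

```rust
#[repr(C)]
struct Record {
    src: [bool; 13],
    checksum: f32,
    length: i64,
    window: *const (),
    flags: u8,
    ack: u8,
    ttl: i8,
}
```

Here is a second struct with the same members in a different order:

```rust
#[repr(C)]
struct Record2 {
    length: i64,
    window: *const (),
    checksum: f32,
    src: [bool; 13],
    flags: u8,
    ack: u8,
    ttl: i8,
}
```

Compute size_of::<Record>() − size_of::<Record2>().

@0: src [13B, align 1] → 13
+3 pad (align 4)
@16: checksum [4B, align 4] → 20
+4 pad (align 8)
@24: length [8B, align 8] → 32
@32: window [8B, align 8] → 40
@40: flags [1B, align 1] → 41
@41: ack [1B, align 1] → 42
@42: ttl [1B, align 1] → 43
+5 tail pad (align 8)
size 48, align 8
— Record2 —
@0: length [8B, align 8] → 8
@8: window [8B, align 8] → 16
@16: checksum [4B, align 4] → 20
@20: src [13B, align 1] → 33
@33: flags [1B, align 1] → 34
@34: ack [1B, align 1] → 35
@35: ttl [1B, align 1] → 36
+4 tail pad (align 8)
size 40, align 8
48 − 40 = 8

8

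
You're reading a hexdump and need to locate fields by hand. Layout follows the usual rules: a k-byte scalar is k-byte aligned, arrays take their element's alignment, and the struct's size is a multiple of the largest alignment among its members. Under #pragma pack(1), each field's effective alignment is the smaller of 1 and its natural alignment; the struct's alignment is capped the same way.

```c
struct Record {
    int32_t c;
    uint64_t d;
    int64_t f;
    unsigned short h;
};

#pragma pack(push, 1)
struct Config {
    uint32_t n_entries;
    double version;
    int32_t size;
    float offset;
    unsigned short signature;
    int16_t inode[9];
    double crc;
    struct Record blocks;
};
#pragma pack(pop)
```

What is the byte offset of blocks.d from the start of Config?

56

Record: 0..4  c  (4B, 4-aligned); 4..8  -- padding (4B); 8..16  d  (8B, 8-aligned); 16..24  f  (8B, 8-aligned); 24..26  h  (2B, 2-aligned); 26..32  -- tail padding (6B); sizeof = 32, alignof = 8
0..4  n_entries  (4B, 1-aligned)
4..12  version  (8B, 1-aligned)
12..16  size  (4B, 1-aligned)
16..20  offset  (4B, 1-aligned)
20..22  signature  (2B, 1-aligned)
22..40  inode  (18B, 1-aligned)
40..48  crc  (8B, 1-aligned)
48..80  blocks  (32B, 1-aligned)
within Record: d at 8
48 + 8 = 56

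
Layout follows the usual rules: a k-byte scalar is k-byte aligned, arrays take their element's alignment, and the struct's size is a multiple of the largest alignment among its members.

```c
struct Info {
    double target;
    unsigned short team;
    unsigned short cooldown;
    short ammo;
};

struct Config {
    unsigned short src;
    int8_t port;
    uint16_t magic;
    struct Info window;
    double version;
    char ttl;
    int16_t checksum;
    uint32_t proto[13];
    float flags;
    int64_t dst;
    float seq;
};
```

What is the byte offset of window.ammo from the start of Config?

Info: target at 0 (size 8, align 8) → ends 8; team at 8 (size 2, align 2) → ends 10; cooldown at 10 (size 2, align 2) → ends 12; ammo at 12 (size 2, align 2) → ends 14; tail pad 2 to reach multiple of 8; total 16 bytes, alignment 8
src at 0 (size 2, align 2) → ends 2
port at 2 (size 1, align 1) → ends 3
pad 1 to align 2 for magic
magic at 4 (size 2, align 2) → ends 6
pad 2 to align 8 for window
window at 8 (size 16, align 8) → ends 24
within Info: ammo at 12
8 + 12 = 20

20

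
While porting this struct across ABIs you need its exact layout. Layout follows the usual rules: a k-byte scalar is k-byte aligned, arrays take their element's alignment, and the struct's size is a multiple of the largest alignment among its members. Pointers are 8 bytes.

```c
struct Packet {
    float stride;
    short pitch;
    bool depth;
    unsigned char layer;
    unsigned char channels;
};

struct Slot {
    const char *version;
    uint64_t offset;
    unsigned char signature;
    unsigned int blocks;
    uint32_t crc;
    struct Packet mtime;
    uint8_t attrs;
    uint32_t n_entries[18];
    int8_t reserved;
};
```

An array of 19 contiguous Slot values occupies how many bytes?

Packet: 0..4  stride  (4B, 4-aligned); 4..6  pitch  (2B, 2-aligned); 6..7  depth  (1B, 1-aligned); 7..8  layer  (1B, 1-aligned); 8..9  channels  (1B, 1-aligned); 9..12  -- tail padding (3B); sizeof = 12, alignof = 4
0..8  version  (8B, 8-aligned)
8..16  offset  (8B, 8-aligned)
16..17  signature  (1B, 1-aligned)
17..20  -- padding (3B)
20..24  blocks  (4B, 4-aligned)
24..28  crc  (4B, 4-aligned)
28..40  mtime  (12B, 4-aligned)
40..41  attrs  (1B, 1-aligned)
41..44  -- padding (3B)
44..116  n_entries  (72B, 4-aligned)
116..117  reserved  (1B, 1-aligned)
117..120  -- tail padding (3B)
sizeof = 120, alignof = 8
array of 19: 19 × 120 = 2280

2280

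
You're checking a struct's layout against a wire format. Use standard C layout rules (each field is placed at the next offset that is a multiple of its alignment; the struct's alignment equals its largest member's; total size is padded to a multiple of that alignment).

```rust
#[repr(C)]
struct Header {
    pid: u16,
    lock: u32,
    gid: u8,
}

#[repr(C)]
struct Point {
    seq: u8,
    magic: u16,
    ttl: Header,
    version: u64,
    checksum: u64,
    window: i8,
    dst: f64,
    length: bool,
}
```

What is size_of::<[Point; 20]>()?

1120

Header: pid at 0 (size 2, align 2) → ends 2; pad 2 to align 4 for lock; lock at 4 (size 4, align 4) → ends 8; gid at 8 (size 1, align 1) → ends 9; tail pad 3 to reach multiple of 4; total 12 bytes, alignment 4
seq at 0 (size 1, align 1) → ends 1
pad 1 to align 2 for magic
magic at 2 (size 2, align 2) → ends 4
ttl at 4 (size 12, align 4) → ends 16
version at 16 (size 8, align 8) → ends 24
checksum at 24 (size 8, align 8) → ends 32
window at 32 (size 1, align 1) → ends 33
pad 7 to align 8 for dst
dst at 40 (size 8, align 8) → ends 48
length at 48 (size 1, align 1) → ends 49
tail pad 7 to reach multiple of 8
total 56 bytes, alignment 8
array of 20: 20 × 56 = 1120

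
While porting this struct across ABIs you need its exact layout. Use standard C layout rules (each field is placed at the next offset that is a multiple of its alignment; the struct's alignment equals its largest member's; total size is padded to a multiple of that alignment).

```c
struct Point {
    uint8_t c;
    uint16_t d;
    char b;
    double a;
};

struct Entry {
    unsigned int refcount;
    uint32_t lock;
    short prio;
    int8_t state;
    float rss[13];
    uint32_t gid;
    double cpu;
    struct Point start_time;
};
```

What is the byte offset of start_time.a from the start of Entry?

Point: c at 0 (size 1, align 1) → ends 1; pad 1 to align 2 for d; d at 2 (size 2, align 2) → ends 4; b at 4 (size 1, align 1) → ends 5; pad 3 to align 8 for a; a at 8 (size 8, align 8) → ends 16; total 16 bytes, alignment 8
refcount at 0 (size 4, align 4) → ends 4
lock at 4 (size 4, align 4) → ends 8
prio at 8 (size 2, align 2) → ends 10
state at 10 (size 1, align 1) → ends 11
pad 1 to align 4 for rss
rss at 12 (size 52, align 4) → ends 64
gid at 64 (size 4, align 4) → ends 68
pad 4 to align 8 for cpu
cpu at 72 (size 8, align 8) → ends 80
start_time at 80 (size 16, align 8) → ends 96
within Point: a at 8
80 + 8 = 88

88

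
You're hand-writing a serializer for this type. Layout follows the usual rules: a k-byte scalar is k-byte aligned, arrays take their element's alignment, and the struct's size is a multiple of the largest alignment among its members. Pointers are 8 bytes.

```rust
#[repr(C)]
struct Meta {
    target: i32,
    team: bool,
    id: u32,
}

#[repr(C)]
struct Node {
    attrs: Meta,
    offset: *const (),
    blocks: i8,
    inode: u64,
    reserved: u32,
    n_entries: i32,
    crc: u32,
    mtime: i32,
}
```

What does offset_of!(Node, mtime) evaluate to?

Meta: @0: target [4B, align 4] → 4; @4: team [1B, align 1] → 5; +3 pad (align 4); @8: id [4B, align 4] → 12; size 12, align 4
@0: attrs [12B, align 4] → 12
+4 pad (align 8)
@16: offset [8B, align 8] → 24
@24: blocks [1B, align 1] → 25
+7 pad (align 8)
@32: inode [8B, align 8] → 40
@40: reserved [4B, align 4] → 44
@44: n_entries [4B, align 4] → 48
@48: crc [4B, align 4] → 52
@52: mtime [4B, align 4] → 56

52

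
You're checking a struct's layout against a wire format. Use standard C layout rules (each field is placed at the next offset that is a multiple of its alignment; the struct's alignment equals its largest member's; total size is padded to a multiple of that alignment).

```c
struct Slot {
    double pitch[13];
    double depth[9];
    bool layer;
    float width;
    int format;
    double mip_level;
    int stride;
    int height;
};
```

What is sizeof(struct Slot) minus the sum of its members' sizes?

0..104  pitch  (104B, 8-aligned)
104..176  depth  (72B, 8-aligned)
176..177  layer  (1B, 1-aligned)
177..180  -- padding (3B)
180..184  width  (4B, 4-aligned)
184..188  format  (4B, 4-aligned)
188..192  -- padding (4B)
192..200  mip_level  (8B, 8-aligned)
200..204  stride  (4B, 4-aligned)
204..208  height  (4B, 4-aligned)
sizeof = 208, alignof = 8
data bytes 201, size 208 → padding 7

7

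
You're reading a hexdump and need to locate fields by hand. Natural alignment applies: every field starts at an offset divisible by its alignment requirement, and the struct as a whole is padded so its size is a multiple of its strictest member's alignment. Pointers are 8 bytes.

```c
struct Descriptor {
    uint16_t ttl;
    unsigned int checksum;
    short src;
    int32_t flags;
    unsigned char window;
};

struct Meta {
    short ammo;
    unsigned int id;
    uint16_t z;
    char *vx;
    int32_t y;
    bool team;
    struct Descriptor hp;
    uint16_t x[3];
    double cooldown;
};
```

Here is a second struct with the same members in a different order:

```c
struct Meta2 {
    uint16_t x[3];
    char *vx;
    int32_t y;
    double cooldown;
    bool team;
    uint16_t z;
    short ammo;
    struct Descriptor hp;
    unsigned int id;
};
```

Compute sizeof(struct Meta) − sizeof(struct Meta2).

8

Descriptor: ttl at 0 (size 2, align 2) → ends 2; pad 2 to align 4 for checksum; checksum at 4 (size 4, align 4) → ends 8; src at 8 (size 2, align 2) → ends 10; pad 2 to align 4 for flags; flags at 12 (size 4, align 4) → ends 16; window at 16 (size 1, align 1) → ends 17; tail pad 3 to reach multiple of 4; total 20 bytes, alignment 4
ammo at 0 (size 2, align 2) → ends 2
pad 2 to align 4 for id
id at 4 (size 4, align 4) → ends 8
z at 8 (size 2, align 2) → ends 10
pad 6 to align 8 for vx
vx at 16 (size 8, align 8) → ends 24
y at 24 (size 4, align 4) → ends 28
team at 28 (size 1, align 1) → ends 29
pad 3 to align 4 for hp
hp at 32 (size 20, align 4) → ends 52
x at 52 (size 6, align 2) → ends 58
pad 6 to align 8 for cooldown
cooldown at 64 (size 8, align 8) → ends 72
total 72 bytes, alignment 8
— Meta2 —
x at 0 (size 6, align 2) → ends 6
pad 2 to align 8 for vx
vx at 8 (size 8, align 8) → ends 16
y at 16 (size 4, align 4) → ends 20
pad 4 to align 8 for cooldown
cooldown at 24 (size 8, align 8) → ends 32
team at 32 (size 1, align 1) → ends 33
pad 1 to align 2 for z
z at 34 (size 2, align 2) → ends 36
ammo at 36 (size 2, align 2) → ends 38
pad 2 to align 4 for hp
hp at 40 (size 20, align 4) → ends 60
id at 60 (size 4, align 4) → ends 64
total 64 bytes, alignment 8
72 − 64 = 8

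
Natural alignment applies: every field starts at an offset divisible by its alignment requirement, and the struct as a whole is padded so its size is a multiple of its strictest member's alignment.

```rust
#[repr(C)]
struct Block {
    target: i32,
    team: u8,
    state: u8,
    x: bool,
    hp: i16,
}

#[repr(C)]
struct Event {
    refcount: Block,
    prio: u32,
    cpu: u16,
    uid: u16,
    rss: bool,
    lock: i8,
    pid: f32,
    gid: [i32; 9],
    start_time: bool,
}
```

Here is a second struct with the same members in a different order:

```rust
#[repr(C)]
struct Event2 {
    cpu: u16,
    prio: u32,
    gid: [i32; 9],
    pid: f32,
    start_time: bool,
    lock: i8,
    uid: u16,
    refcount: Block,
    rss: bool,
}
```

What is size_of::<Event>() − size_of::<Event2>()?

0

Block: @0: target [4B, align 4] → 4; @4: team [1B, align 1] → 5; @5: state [1B, align 1] → 6; @6: x [1B, align 1] → 7; +1 pad (align 2); @8: hp [2B, align 2] → 10; +2 tail pad (align 4); size 12, align 4
@0: refcount [12B, align 4] → 12
@12: prio [4B, align 4] → 16
@16: cpu [2B, align 2] → 18
@18: uid [2B, align 2] → 20
@20: rss [1B, align 1] → 21
@21: lock [1B, align 1] → 22
+2 pad (align 4)
@24: pid [4B, align 4] → 28
@28: gid [36B, align 4] → 64
@64: start_time [1B, align 1] → 65
+3 tail pad (align 4)
size 68, align 4
— Event2 —
@0: cpu [2B, align 2] → 2
+2 pad (align 4)
@4: prio [4B, align 4] → 8
@8: gid [36B, align 4] → 44
@44: pid [4B, align 4] → 48
@48: start_time [1B, align 1] → 49
@49: lock [1B, align 1] → 50
@50: uid [2B, align 2] → 52
@52: refcount [12B, align 4] → 64
@64: rss [1B, align 1] → 65
+3 tail pad (align 4)
size 68, align 4
68 − 68 = 0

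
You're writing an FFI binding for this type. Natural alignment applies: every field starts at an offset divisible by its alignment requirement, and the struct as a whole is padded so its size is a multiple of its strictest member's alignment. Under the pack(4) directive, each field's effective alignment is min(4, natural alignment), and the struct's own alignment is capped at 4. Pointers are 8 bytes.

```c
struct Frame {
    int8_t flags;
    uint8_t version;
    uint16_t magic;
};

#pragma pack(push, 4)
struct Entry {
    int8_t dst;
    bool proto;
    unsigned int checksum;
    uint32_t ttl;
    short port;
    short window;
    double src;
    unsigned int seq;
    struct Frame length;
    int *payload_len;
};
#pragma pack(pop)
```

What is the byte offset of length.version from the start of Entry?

29

Frame: 0..1  flags  (1B, 1-aligned); 1..2  version  (1B, 1-aligned); 2..4  magic  (2B, 2-aligned); sizeof = 4, alignof = 2
0..1  dst  (1B, 1-aligned)
1..2  proto  (1B, 1-aligned)
2..4  -- padding (2B)
4..8  checksum  (4B, 4-aligned)
8..12  ttl  (4B, 4-aligned)
12..14  port  (2B, 2-aligned)
14..16  window  (2B, 2-aligned)
16..24  src  (8B, 4-aligned)
24..28  seq  (4B, 4-aligned)
28..32  length  (4B, 2-aligned)
within Frame: version at 1
28 + 1 = 29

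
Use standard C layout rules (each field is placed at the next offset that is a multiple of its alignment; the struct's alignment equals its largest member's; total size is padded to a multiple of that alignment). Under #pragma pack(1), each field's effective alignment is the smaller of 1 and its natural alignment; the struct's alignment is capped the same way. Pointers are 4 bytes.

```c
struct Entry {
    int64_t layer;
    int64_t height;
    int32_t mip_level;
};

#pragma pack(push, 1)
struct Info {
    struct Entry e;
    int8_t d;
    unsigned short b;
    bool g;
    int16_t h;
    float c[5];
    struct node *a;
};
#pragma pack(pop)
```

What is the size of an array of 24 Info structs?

1296

Entry: 0..8  layer  (8B, 8-aligned); 8..16  height  (8B, 8-aligned); 16..20  mip_level  (4B, 4-aligned); 20..24  -- tail padding (4B); sizeof = 24, alignof = 8
0..24  e  (24B, 1-aligned)
24..25  d  (1B, 1-aligned)
25..27  b  (2B, 1-aligned)
27..28  g  (1B, 1-aligned)
28..30  h  (2B, 1-aligned)
30..50  c  (20B, 1-aligned)
50..54  a  (4B, 1-aligned)
sizeof = 54, alignof = 1
array of 24: 24 × 54 = 1296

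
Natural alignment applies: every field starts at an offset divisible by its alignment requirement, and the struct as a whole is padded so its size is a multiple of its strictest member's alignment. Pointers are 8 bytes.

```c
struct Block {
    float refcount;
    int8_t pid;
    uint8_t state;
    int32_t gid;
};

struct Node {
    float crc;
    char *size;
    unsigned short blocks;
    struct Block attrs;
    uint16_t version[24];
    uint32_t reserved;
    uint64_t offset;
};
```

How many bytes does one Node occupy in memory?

Block: @0: refcount [4B, align 4] → 4; @4: pid [1B, align 1] → 5; @5: state [1B, align 1] → 6; +2 pad (align 4); @8: gid [4B, align 4] → 12; size 12, align 4
@0: crc [4B, align 4] → 4
+4 pad (align 8)
@8: size [8B, align 8] → 16
@16: blocks [2B, align 2] → 18
+2 pad (align 4)
@20: attrs [12B, align 4] → 32
@32: version [48B, align 2] → 80
@80: reserved [4B, align 4] → 84
+4 pad (align 8)
@88: offset [8B, align 8] → 96
size 96, align 8

96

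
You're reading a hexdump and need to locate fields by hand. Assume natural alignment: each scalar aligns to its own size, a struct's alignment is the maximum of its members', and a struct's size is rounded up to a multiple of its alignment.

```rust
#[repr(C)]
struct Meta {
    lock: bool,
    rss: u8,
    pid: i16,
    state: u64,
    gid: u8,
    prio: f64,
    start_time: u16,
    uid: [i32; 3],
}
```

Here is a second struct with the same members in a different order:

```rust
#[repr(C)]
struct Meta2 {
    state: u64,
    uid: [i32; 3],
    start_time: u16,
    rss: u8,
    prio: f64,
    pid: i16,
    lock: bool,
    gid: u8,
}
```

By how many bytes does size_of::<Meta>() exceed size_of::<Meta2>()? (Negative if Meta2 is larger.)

0..1  lock  (1B, 1-aligned)
1..2  rss  (1B, 1-aligned)
2..4  pid  (2B, 2-aligned)
4..8  -- padding (4B)
8..16  state  (8B, 8-aligned)
16..17  gid  (1B, 1-aligned)
17..24  -- padding (7B)
24..32  prio  (8B, 8-aligned)
32..34  start_time  (2B, 2-aligned)
34..36  -- padding (2B)
36..48  uid  (12B, 4-aligned)
sizeof = 48, alignof = 8
— Meta2 —
0..8  state  (8B, 8-aligned)
8..20  uid  (12B, 4-aligned)
20..22  start_time  (2B, 2-aligned)
22..23  rss  (1B, 1-aligned)
23..24  -- padding (1B)
24..32  prio  (8B, 8-aligned)
32..34  pid  (2B, 2-aligned)
34..35  lock  (1B, 1-aligned)
35..36  gid  (1B, 1-aligned)
36..40  -- tail padding (4B)
sizeof = 40, alignof = 8
48 − 40 = 8

8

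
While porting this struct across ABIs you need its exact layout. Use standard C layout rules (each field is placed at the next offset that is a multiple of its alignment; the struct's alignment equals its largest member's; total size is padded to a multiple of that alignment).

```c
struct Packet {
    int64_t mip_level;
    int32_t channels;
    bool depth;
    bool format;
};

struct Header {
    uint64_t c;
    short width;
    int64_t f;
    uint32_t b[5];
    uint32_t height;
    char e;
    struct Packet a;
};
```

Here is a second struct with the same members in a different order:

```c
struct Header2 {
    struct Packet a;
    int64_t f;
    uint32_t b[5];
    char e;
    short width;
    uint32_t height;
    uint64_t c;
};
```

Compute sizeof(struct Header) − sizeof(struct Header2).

Packet: @0: mip_level [8B, align 8] → 8; @8: channels [4B, align 4] → 12; @12: depth [1B, align 1] → 13; @13: format [1B, align 1] → 14; +2 tail pad (align 8); size 16, align 8
@0: c [8B, align 8] → 8
@8: width [2B, align 2] → 10
+6 pad (align 8)
@16: f [8B, align 8] → 24
@24: b [20B, align 4] → 44
@44: height [4B, align 4] → 48
@48: e [1B, align 1] → 49
+7 pad (align 8)
@56: a [16B, align 8] → 72
size 72, align 8
— Header2 —
@0: a [16B, align 8] → 16
@16: f [8B, align 8] → 24
@24: b [20B, align 4] → 44
@44: e [1B, align 1] → 45
+1 pad (align 2)
@46: width [2B, align 2] → 48
@48: height [4B, align 4] → 52
+4 pad (align 8)
@56: c [8B, align 8] → 64
size 64, align 8
72 − 64 = 8

8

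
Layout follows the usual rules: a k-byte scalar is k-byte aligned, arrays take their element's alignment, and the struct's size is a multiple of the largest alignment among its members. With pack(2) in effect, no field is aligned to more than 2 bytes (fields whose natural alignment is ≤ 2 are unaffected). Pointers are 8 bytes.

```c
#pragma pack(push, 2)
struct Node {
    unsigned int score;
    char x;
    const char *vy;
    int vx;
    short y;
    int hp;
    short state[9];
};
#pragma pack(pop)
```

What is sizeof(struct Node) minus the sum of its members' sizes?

1

@0: score [4B, align 2] → 4
@4: x [1B, align 1] → 5
+1 pad (align 2)
@6: vy [8B, align 2] → 14
@14: vx [4B, align 2] → 18
@18: y [2B, align 2] → 20
@20: hp [4B, align 2] → 24
@24: state [18B, align 2] → 42
size 42, align 2
data bytes 41, size 42 → padding 1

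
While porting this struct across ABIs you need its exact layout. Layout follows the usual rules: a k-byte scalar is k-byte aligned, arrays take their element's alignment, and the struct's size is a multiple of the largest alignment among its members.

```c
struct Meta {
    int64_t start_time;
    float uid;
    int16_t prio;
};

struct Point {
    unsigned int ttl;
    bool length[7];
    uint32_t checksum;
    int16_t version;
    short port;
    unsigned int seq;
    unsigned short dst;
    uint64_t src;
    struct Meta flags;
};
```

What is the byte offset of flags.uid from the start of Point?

48

Meta: 0..8  start_time  (8B, 8-aligned); 8..12  uid  (4B, 4-aligned); 12..14  prio  (2B, 2-aligned); 14..16  -- tail padding (2B); sizeof = 16, alignof = 8
0..4  ttl  (4B, 4-aligned)
4..11  length  (7B, 1-aligned)
11..12  -- padding (1B)
12..16  checksum  (4B, 4-aligned)
16..18  version  (2B, 2-aligned)
18..20  port  (2B, 2-aligned)
20..24  seq  (4B, 4-aligned)
24..26  dst  (2B, 2-aligned)
26..32  -- padding (6B)
32..40  src  (8B, 8-aligned)
40..56  flags  (16B, 8-aligned)
within Meta: uid at 8
40 + 8 = 48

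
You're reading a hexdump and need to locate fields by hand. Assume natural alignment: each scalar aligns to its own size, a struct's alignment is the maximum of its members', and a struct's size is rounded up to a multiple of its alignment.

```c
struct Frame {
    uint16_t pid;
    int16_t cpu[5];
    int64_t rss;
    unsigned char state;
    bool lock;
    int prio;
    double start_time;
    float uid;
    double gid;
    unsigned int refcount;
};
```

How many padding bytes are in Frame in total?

14

pid at 0 (size 2, align 2) → ends 2
cpu at 2 (size 10, align 2) → ends 12
pad 4 to align 8 for rss
rss at 16 (size 8, align 8) → ends 24
state at 24 (size 1, align 1) → ends 25
lock at 25 (size 1, align 1) → ends 26
pad 2 to align 4 for prio
prio at 28 (size 4, align 4) → ends 32
start_time at 32 (size 8, align 8) → ends 40
uid at 40 (size 4, align 4) → ends 44
pad 4 to align 8 for gid
gid at 48 (size 8, align 8) → ends 56
refcount at 56 (size 4, align 4) → ends 60
tail pad 4 to reach multiple of 8
total 64 bytes, alignment 8
data bytes 50, size 64 → padding 14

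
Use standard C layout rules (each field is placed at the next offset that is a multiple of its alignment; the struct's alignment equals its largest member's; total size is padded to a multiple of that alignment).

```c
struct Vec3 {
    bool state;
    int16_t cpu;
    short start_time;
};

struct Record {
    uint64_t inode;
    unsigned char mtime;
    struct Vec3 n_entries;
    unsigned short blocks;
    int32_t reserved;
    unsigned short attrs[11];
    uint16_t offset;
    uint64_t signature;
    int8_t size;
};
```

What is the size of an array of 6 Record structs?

384

Vec3: state at 0 (size 1, align 1) → ends 1; pad 1 to align 2 for cpu; cpu at 2 (size 2, align 2) → ends 4; start_time at 4 (size 2, align 2) → ends 6; total 6 bytes, alignment 2
inode at 0 (size 8, align 8) → ends 8
mtime at 8 (size 1, align 1) → ends 9
pad 1 to align 2 for n_entries
n_entries at 10 (size 6, align 2) → ends 16
blocks at 16 (size 2, align 2) → ends 18
pad 2 to align 4 for reserved
reserved at 20 (size 4, align 4) → ends 24
attrs at 24 (size 22, align 2) → ends 46
offset at 46 (size 2, align 2) → ends 48
signature at 48 (size 8, align 8) → ends 56
size at 56 (size 1, align 1) → ends 57
tail pad 7 to reach multiple of 8
total 64 bytes, alignment 8
array of 6: 6 × 64 = 384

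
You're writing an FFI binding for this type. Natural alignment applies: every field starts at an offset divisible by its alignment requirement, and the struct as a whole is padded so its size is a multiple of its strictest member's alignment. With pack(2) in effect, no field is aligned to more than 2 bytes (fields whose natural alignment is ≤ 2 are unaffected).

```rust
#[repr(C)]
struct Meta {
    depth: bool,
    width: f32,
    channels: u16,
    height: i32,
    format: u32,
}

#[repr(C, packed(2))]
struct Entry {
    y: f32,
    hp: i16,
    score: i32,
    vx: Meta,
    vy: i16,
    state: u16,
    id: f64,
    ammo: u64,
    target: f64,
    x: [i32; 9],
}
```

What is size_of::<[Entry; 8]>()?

752

Meta: @0: depth [1B, align 1] → 1; +3 pad (align 4); @4: width [4B, align 4] → 8; @8: channels [2B, align 2] → 10; +2 pad (align 4); @12: height [4B, align 4] → 16; @16: format [4B, align 4] → 20; size 20, align 4
@0: y [4B, align 2] → 4
@4: hp [2B, align 2] → 6
@6: score [4B, align 2] → 10
@10: vx [20B, align 2] → 30
@30: vy [2B, align 2] → 32
@32: state [2B, align 2] → 34
@34: id [8B, align 2] → 42
@42: ammo [8B, align 2] → 50
@50: target [8B, align 2] → 58
@58: x [36B, align 2] → 94
size 94, align 2
array of 8: 8 × 94 = 752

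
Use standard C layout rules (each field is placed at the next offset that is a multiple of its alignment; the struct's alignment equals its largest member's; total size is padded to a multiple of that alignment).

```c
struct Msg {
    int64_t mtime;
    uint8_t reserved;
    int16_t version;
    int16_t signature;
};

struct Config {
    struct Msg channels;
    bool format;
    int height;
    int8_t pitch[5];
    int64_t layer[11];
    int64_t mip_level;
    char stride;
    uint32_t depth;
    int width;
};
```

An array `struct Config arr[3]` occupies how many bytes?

Msg: mtime at 0 (size 8, align 8) → ends 8; reserved at 8 (size 1, align 1) → ends 9; pad 1 to align 2 for version; version at 10 (size 2, align 2) → ends 12; signature at 12 (size 2, align 2) → ends 14; tail pad 2 to reach multiple of 8; total 16 bytes, alignment 8
channels at 0 (size 16, align 8) → ends 16
format at 16 (size 1, align 1) → ends 17
pad 3 to align 4 for height
height at 20 (size 4, align 4) → ends 24
pitch at 24 (size 5, align 1) → ends 29
pad 3 to align 8 for layer
layer at 32 (size 88, align 8) → ends 120
mip_level at 120 (size 8, align 8) → ends 128
stride at 128 (size 1, align 1) → ends 129
pad 3 to align 4 for depth
depth at 132 (size 4, align 4) → ends 136
width at 136 (size 4, align 4) → ends 140
tail pad 4 to reach multiple of 8
total 144 bytes, alignment 8
array of 3: 3 × 144 = 432

432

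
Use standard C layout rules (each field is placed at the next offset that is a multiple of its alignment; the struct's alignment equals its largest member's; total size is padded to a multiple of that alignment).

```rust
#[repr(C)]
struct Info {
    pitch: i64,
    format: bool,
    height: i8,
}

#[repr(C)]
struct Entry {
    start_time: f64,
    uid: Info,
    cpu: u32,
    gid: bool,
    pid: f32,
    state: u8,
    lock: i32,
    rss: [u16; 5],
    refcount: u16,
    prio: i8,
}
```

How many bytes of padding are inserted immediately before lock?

Info: pitch at 0 (size 8, align 8) → ends 8; format at 8 (size 1, align 1) → ends 9; height at 9 (size 1, align 1) → ends 10; tail pad 6 to reach multiple of 8; total 16 bytes, alignment 8
start_time at 0 (size 8, align 8) → ends 8
uid at 8 (size 16, align 8) → ends 24
cpu at 24 (size 4, align 4) → ends 28
gid at 28 (size 1, align 1) → ends 29
pad 3 to align 4 for pid
pid at 32 (size 4, align 4) → ends 36
state at 36 (size 1, align 1) → ends 37
pad 3 to align 4 for lock
lock at 40 (size 4, align 4) → ends 44

3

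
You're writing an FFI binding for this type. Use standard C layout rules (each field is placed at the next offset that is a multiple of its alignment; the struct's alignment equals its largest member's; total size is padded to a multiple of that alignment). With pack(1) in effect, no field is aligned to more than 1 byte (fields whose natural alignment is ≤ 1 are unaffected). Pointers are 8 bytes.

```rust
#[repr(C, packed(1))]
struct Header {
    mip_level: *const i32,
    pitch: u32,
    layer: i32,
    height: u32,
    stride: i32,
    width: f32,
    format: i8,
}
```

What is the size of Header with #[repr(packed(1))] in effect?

0..8  mip_level  (8B, 1-aligned)
8..12  pitch  (4B, 1-aligned)
12..16  layer  (4B, 1-aligned)
16..20  height  (4B, 1-aligned)
20..24  stride  (4B, 1-aligned)
24..28  width  (4B, 1-aligned)
28..29  format  (1B, 1-aligned)
sizeof = 29, alignof = 1

29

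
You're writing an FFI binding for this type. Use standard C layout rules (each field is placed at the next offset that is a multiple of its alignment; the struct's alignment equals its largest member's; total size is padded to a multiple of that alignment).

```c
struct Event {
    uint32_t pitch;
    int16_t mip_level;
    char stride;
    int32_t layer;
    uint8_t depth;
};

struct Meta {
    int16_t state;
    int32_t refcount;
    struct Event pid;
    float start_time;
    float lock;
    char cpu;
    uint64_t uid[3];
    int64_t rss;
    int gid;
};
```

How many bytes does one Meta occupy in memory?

80

Event: 0..4  pitch  (4B, 4-aligned); 4..6  mip_level  (2B, 2-aligned); 6..7  stride  (1B, 1-aligned); 7..8  -- padding (1B); 8..12  layer  (4B, 4-aligned); 12..13  depth  (1B, 1-aligned); 13..16  -- tail padding (3B); sizeof = 16, alignof = 4
0..2  state  (2B, 2-aligned)
2..4  -- padding (2B)
4..8  refcount  (4B, 4-aligned)
8..24  pid  (16B, 4-aligned)
24..28  start_time  (4B, 4-aligned)
28..32  lock  (4B, 4-aligned)
32..33  cpu  (1B, 1-aligned)
33..40  -- padding (7B)
40..64  uid  (24B, 8-aligned)
64..72  rss  (8B, 8-aligned)
72..76  gid  (4B, 4-aligned)
76..80  -- tail padding (4B)
sizeof = 80, alignof = 8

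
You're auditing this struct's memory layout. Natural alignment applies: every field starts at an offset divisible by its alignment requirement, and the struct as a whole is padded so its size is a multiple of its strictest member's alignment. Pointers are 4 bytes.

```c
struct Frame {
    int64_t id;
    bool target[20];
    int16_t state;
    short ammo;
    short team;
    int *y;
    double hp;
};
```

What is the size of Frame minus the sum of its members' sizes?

id at 0 (size 8, align 8) → ends 8
target at 8 (size 20, align 1) → ends 28
state at 28 (size 2, align 2) → ends 30
ammo at 30 (size 2, align 2) → ends 32
team at 32 (size 2, align 2) → ends 34
pad 2 to align 4 for y
y at 36 (size 4, align 4) → ends 40
hp at 40 (size 8, align 8) → ends 48
total 48 bytes, alignment 8
data bytes 46, size 48 → padding 2

2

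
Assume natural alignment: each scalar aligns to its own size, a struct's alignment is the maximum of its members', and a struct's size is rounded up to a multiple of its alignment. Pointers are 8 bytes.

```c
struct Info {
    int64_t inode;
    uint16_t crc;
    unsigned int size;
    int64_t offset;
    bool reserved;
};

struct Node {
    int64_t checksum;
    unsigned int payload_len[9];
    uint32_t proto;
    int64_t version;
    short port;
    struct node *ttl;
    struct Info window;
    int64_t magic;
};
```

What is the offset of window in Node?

Info: @0: inode [8B, align 8] → 8; @8: crc [2B, align 2] → 10; +2 pad (align 4); @12: size [4B, align 4] → 16; @16: offset [8B, align 8] → 24; @24: reserved [1B, align 1] → 25; +7 tail pad (align 8); size 32, align 8
@0: checksum [8B, align 8] → 8
@8: payload_len [36B, align 4] → 44
@44: proto [4B, align 4] → 48
@48: version [8B, align 8] → 56
@56: port [2B, align 2] → 58
+6 pad (align 8)
@64: ttl [8B, align 8] → 72
@72: window [32B, align 8] → 104

72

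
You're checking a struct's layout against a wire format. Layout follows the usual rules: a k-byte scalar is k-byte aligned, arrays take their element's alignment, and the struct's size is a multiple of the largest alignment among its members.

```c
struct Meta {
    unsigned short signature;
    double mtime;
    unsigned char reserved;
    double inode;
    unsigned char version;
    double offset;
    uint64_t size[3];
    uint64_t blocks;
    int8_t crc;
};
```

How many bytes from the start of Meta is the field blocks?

signature at 0 (size 2, align 2) → ends 2
pad 6 to align 8 for mtime
mtime at 8 (size 8, align 8) → ends 16
reserved at 16 (size 1, align 1) → ends 17
pad 7 to align 8 for inode
inode at 24 (size 8, align 8) → ends 32
version at 32 (size 1, align 1) → ends 33
pad 7 to align 8 for offset
offset at 40 (size 8, align 8) → ends 48
size at 48 (size 24, align 8) → ends 72
blocks at 72 (size 8, align 8) → ends 80

72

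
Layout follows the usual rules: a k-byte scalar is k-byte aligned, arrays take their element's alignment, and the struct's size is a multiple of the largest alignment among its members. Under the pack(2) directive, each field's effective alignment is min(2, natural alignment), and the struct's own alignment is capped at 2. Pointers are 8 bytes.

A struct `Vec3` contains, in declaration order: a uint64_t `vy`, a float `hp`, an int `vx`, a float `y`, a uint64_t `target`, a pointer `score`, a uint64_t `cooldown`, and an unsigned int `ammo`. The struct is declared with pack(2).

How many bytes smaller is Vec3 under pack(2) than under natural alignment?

natural layout:
  @0: vy [8B, align 8] → 8
  @8: hp [4B, align 4] → 12
  @12: vx [4B, align 4] → 16
  @16: y [4B, align 4] → 20
  +4 pad (align 8)
  @24: target [8B, align 8] → 32
  @32: score [8B, align 8] → 40
  @40: cooldown [8B, align 8] → 48
  @48: ammo [4B, align 4] → 52
  +4 tail pad (align 8)
  size 56, align 8
packed(2) layout:
  @0: vy [8B, align 2] → 8
  @8: hp [4B, align 2] → 12
  @12: vx [4B, align 2] → 16
  @16: y [4B, align 2] → 20
  @20: target [8B, align 2] → 28
  @28: score [8B, align 2] → 36
  @36: cooldown [8B, align 2] → 44
  @44: ammo [4B, align 2] → 48
  size 48, align 2
56 − 48 = 8

8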